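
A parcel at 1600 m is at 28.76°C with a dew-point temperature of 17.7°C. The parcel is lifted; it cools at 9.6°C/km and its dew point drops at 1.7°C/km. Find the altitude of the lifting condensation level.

T and T_d converge at 9.6 − 1.7 = 7.9°C per km
Height above start = (28.76 − 17.7) / 7.9 = 1.4 km
LCL altitude = 1600 m + 1400 m = 3000 m

3000 m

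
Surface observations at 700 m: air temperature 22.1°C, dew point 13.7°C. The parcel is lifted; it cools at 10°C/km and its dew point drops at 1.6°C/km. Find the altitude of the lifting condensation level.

1700 m

T and T_d converge at 10 − 1.6 = 8.4°C per km
Height above start = (22.1 − 13.7) / 8.4 = 1 km
LCL altitude = 700 m + 1000 m = 1700 m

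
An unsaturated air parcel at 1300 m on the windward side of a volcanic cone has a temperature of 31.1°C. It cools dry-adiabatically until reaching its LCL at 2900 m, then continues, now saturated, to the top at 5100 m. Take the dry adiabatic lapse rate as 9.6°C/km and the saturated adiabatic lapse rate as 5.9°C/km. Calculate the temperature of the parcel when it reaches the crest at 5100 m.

2.76°C

1300 → 2900 m (dry, 9.6°C/km): ΔT = -9.6 × 1.6 = -15.36°C → T = 15.74°C
2900 → 5100 m (saturated, 5.9°C/km): ΔT = -5.9 × 2.2 = -12.98°C → T = 2.76°C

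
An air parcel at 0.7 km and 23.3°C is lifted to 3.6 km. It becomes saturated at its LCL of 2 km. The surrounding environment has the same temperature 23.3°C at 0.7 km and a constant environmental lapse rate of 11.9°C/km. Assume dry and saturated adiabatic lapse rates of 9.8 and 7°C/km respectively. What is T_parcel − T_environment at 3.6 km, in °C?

+10.57°C (parcel warmer than environment)

Parcel:
  Dry to 2000 m: -9.8 × 1.3 km = -12.74°C, so T = 10.56°C.
  Saturated to 3600 m: -7 × 1.6 km = -11.2°C, so T = -0.64°C.
Environment:
  Environment to 3600 m: -11.9 × 2.9 km = -34.51°C, so T = -11.21°C.
T_parcel − T_env = -0.64 − (-11.21) = +10.57°C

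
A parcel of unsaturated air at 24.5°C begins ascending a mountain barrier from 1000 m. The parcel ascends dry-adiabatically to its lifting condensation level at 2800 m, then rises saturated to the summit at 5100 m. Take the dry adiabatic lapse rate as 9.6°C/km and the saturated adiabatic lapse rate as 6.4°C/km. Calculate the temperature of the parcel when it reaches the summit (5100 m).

-7.5°C

1000 → 2800 m (dry, 9.6°C/km): ΔT = -9.6 × 1.8 = -17.28°C → T = 7.22°C
2800 → 5100 m (saturated, 6.4°C/km): ΔT = -6.4 × 2.3 = -14.72°C → T = -7.5°C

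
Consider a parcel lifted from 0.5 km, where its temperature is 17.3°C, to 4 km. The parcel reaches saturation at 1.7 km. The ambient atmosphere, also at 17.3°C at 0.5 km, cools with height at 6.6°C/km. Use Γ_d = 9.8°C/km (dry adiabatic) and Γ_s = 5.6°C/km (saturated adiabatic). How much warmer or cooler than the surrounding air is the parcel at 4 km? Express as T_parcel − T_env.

Parcel:
  From 500 m to 1700 m (dry): cools by 9.8 × 1.2 = 11.76°C, giving 5.54°C.
  From 1700 m to 4000 m (saturated): cools by 5.6 × 2.3 = 12.88°C, giving -7.34°C.
Environment:
  From 500 m to 4000 m (environment): cools by 6.6 × 3.5 = 23.1°C, giving -5.8°C.
T_parcel − T_env = -7.34 − (-5.8) = -1.54°C

-1.54°C (parcel cooler than environment)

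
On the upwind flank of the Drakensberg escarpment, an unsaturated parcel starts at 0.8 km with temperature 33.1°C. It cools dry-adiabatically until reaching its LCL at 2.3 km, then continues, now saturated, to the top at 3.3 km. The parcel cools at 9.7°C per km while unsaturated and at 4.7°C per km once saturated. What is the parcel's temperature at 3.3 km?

800 → 2300 m (dry, 9.7°C/km): ΔT = -9.7 × 1.5 = -14.55°C → T = 18.55°C
2300 → 3300 m (saturated, 4.7°C/km): ΔT = -4.7 × 1 = -4.7°C → T = 13.85°C

13.85°C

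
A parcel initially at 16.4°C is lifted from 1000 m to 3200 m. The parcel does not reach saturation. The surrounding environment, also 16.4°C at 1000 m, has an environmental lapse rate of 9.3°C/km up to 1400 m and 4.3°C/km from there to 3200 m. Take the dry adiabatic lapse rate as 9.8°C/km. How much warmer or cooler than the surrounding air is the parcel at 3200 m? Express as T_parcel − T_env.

-10.1°C (parcel cooler than environment)

Parcel:
  1000–3200 m, dry: Δz = 2.2 km ⇒ ΔT = -21.56°C; T = -5.16°C
Environment:
  1000–1400 m, environment, lower layer: Δz = 0.4 km ⇒ ΔT = -3.72°C; T = 12.68°C
  1400–3200 m, environment, upper layer: Δz = 1.8 km ⇒ ΔT = -7.74°C; T = 4.94°C
T_parcel − T_env = -5.16 − 4.94 = -10.1°C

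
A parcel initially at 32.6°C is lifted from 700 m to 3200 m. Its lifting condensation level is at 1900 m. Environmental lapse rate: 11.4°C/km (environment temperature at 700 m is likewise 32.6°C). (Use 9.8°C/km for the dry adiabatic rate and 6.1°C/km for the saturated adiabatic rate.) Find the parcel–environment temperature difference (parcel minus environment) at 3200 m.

+8.81°C (parcel warmer than environment)

Parcel:
  700 → 1900 m (dry, 9.8°C/km): ΔT = -9.8 × 1.2 = -11.76°C → T = 20.84°C
  1900 → 3200 m (saturated, 6.1°C/km): ΔT = -6.1 × 1.3 = -7.93°C → T = 12.91°C
Environment:
  700 → 3200 m (environment, 11.4°C/km): ΔT = -11.4 × 2.5 = -28.5°C → T = 4.1°C
T_parcel − T_env = 12.91 − 4.1 = +8.81°C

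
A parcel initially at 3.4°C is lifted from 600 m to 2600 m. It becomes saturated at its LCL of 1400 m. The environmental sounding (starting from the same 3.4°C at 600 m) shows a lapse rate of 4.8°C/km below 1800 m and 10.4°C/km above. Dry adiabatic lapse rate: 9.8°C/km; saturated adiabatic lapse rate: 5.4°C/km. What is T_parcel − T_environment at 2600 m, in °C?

-0.24°C (parcel cooler than environment)

Parcel:
  From 600 m to 1400 m (dry): cools by 9.8 × 0.8 = 7.84°C, giving -4.44°C.
  From 1400 m to 2600 m (saturated): cools by 5.4 × 1.2 = 6.48°C, giving -10.92°C.
Environment:
  From 600 m to 1800 m (environment, lower layer): cools by 4.8 × 1.2 = 5.76°C, giving -2.36°C.
  From 1800 m to 2600 m (environment, upper layer): cools by 10.4 × 0.8 = 8.32°C, giving -10.68°C.
T_parcel − T_env = -10.92 − (-10.68) = -0.24°C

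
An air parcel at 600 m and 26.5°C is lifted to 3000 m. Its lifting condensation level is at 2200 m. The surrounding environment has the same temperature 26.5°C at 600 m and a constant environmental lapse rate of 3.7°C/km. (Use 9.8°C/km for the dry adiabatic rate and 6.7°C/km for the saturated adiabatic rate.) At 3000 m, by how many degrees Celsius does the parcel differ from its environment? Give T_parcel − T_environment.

Parcel:
  600–2200 m, dry: Δz = 1.6 km ⇒ ΔT = -15.68°C; T = 10.82°C
  2200–3000 m, saturated: Δz = 0.8 km ⇒ ΔT = -5.36°C; T = 5.46°C
Environment:
  600–3000 m, environment: Δz = 2.4 km ⇒ ΔT = -8.88°C; T = 17.62°C
T_parcel − T_env = 5.46 − 17.62 = -12.16°C

-12.16°C (parcel cooler than environment)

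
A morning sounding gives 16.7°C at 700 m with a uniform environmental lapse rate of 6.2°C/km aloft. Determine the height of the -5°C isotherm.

4200 m

Height above start = (16.7 − (-5)) / 6.2 = 3.5 km
Altitude = 700 m + 3500 m = 4200 m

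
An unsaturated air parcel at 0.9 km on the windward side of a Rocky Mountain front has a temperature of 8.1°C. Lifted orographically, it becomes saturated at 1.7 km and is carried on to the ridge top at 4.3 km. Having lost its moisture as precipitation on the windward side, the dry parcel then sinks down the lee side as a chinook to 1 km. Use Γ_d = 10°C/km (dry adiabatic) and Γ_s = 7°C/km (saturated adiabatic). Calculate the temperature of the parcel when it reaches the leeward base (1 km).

14.9°C

From 900 m to 1700 m (dry): cools by 10 × 0.8 = 8°C, giving 0.1°C.
From 1700 m to 4300 m (saturated): cools by 7 × 2.6 = 18.2°C, giving -18.1°C.
From 4300 m to 1000 m (dry descent): warms by 10 × 3.3 = 33°C, giving 14.9°C.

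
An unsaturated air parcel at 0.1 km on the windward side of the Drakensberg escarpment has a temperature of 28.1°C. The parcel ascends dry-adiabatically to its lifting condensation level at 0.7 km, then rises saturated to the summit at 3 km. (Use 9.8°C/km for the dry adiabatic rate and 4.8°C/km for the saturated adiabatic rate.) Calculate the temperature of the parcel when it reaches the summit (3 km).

100–700 m, dry: Δz = 0.6 km ⇒ ΔT = -5.88°C; T = 22.22°C
700–3000 m, saturated: Δz = 2.3 km ⇒ ΔT = -11.04°C; T = 11.18°C

11.18°C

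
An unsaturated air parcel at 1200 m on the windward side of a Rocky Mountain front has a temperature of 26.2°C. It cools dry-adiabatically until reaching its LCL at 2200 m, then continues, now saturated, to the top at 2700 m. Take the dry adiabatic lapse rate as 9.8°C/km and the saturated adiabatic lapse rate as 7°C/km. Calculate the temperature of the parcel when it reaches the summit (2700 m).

12.9°C

1200–2200 m, dry: Δz = 1 km ⇒ ΔT = -9.8°C; T = 16.4°C
2200–2700 m, saturated: Δz = 0.5 km ⇒ ΔT = -3.5°C; T = 12.9°C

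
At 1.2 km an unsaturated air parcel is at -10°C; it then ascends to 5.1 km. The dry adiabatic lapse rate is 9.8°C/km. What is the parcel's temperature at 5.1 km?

-48.22°C

From 1200 m to 5100 m (dry adiabatic): cools by 9.8 × 3.9 = 38.22°C, giving -48.22°C.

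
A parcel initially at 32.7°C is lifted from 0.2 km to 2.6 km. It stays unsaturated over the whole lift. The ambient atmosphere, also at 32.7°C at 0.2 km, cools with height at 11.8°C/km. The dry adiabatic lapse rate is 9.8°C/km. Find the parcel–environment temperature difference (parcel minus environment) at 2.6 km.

+4.8°C (parcel warmer than environment)

Parcel:
  From 200 m to 2600 m (dry): cools by 9.8 × 2.4 = 23.52°C, giving 9.18°C.
Environment:
  From 200 m to 2600 m (environment): cools by 11.8 × 2.4 = 28.32°C, giving 4.38°C.
T_parcel − T_env = 9.18 − 4.38 = +4.8°C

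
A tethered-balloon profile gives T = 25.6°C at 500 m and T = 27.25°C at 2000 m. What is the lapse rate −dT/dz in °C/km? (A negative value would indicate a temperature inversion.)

Γ = −ΔT/Δz = (25.6 − 27.25) / (2000 − 500) m
  = -1.65°C / 1.5 km = -1.1°C/km

-1.1°C/km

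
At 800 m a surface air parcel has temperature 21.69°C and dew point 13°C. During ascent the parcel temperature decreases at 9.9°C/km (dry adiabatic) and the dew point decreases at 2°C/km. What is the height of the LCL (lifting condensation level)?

T and T_d converge at 9.9 − 2 = 7.9°C per km
Height above start = (21.69 − 13) / 7.9 = 1.1 km
LCL altitude = 800 m + 1100 m = 1900 m

1900 m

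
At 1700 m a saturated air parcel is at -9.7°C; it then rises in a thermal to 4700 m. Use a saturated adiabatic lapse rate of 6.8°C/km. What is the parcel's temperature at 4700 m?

-30.1°C

Saturated adiabatic to 4700 m: -6.8 × 3 km = -20.4°C, so T = -30.1°C.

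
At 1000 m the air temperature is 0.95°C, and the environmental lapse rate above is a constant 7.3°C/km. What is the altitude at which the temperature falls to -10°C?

2500 m

Height above start = (0.95 − (-10)) / 7.3 = 1.5 km
Altitude = 1000 m + 1500 m = 2500 m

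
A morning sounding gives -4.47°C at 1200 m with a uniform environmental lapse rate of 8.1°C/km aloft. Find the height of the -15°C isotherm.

Height above start = (-4.47 − (-15)) / 8.1 = 1.3 km
Altitude = 1200 m + 1300 m = 2500 m

2500 m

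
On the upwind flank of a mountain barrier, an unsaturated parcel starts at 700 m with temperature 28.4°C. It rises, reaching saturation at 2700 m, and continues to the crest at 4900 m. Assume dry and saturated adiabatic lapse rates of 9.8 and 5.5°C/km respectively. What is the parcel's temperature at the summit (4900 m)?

Dry to 2700 m: -9.8 × 2 km = -19.6°C, so T = 8.8°C.
Saturated to 4900 m: -5.5 × 2.2 km = -12.1°C, so T = -3.3°C.

-3.3°C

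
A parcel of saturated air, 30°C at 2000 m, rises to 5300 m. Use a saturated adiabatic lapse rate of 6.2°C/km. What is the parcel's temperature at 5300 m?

9.54°C

2000–5300 m, saturated adiabatic: Δz = 3.3 km ⇒ ΔT = -20.46°C; T = 9.54°C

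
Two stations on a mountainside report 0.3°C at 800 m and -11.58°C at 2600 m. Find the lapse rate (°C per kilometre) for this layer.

Γ = −ΔT/Δz = (0.3 − (-11.58)) / (2600 − 800) m
  = 11.88°C / 1.8 km = 6.6°C/km

6.6°C/km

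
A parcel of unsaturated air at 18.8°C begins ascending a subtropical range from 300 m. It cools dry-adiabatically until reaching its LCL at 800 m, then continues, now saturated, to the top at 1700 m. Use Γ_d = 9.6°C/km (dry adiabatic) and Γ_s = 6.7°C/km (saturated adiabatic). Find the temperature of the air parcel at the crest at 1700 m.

Dry to 800 m: -9.6 × 0.5 km = -4.8°C, so T = 14°C.
Saturated to 1700 m: -6.7 × 0.9 km = -6.03°C, so T = 7.97°C.

7.97°C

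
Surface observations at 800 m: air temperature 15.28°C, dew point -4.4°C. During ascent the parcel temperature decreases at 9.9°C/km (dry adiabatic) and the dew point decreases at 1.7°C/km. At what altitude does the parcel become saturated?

T and T_d converge at 9.9 − 1.7 = 8.2°C per km
Height above start = (15.28 − (-4.4)) / 8.2 = 2.4 km
LCL altitude = 800 m + 2400 m = 3200 m

3200 m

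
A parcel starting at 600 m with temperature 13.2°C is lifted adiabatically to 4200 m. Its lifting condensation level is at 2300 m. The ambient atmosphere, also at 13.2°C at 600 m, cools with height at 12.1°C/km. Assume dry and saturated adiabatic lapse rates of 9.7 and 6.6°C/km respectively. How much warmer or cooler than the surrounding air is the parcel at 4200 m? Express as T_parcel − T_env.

+14.53°C (parcel warmer than environment)

Parcel:
  Dry to 2300 m: -9.7 × 1.7 km = -16.49°C, so T = -3.29°C.
  Saturated to 4200 m: -6.6 × 1.9 km = -12.54°C, so T = -15.83°C.
Environment:
  Environment to 4200 m: -12.1 × 3.6 km = -43.56°C, so T = -30.36°C.
T_parcel − T_env = -15.83 − (-30.36) = +14.53°C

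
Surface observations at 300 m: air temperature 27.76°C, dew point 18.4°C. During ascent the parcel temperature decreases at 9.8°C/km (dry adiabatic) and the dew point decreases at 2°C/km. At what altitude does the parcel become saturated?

1500 m

T and T_d converge at 9.8 − 2 = 7.8°C per km
Height above start = (27.76 − 18.4) / 7.8 = 1.2 km
LCL altitude = 300 m + 1200 m = 1500 m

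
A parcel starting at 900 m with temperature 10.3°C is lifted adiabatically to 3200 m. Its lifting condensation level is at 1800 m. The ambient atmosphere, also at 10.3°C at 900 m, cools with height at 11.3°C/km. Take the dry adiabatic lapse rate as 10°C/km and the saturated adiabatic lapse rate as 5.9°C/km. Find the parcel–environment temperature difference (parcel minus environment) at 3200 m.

+8.73°C (parcel warmer than environment)

Parcel:
  900 → 1800 m (dry, 10°C/km): ΔT = -10 × 0.9 = -9°C → T = 1.3°C
  1800 → 3200 m (saturated, 5.9°C/km): ΔT = -5.9 × 1.4 = -8.26°C → T = -6.96°C
Environment:
  900 → 3200 m (environment, 11.3°C/km): ΔT = -11.3 × 2.3 = -25.99°C → T = -15.69°C
T_parcel − T_env = -6.96 − (-15.69) = +8.73°C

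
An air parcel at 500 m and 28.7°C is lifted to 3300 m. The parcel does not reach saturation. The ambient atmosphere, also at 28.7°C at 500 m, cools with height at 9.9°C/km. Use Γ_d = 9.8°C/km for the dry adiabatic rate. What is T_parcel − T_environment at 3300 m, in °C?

+0.28°C (parcel warmer than environment)

Parcel:
  500–3300 m, dry: Δz = 2.8 km ⇒ ΔT = -27.44°C; T = 1.26°C
Environment:
  500–3300 m, environment: Δz = 2.8 km ⇒ ΔT = -27.72°C; T = 0.98°C
T_parcel − T_env = 1.26 − 0.98 = +0.28°C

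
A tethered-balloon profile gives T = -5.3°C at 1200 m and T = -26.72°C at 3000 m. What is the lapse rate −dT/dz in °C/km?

11.9°C/km

Γ = −ΔT/Δz = (-5.3 − (-26.72)) / (3000 − 1200) m
  = 21.42°C / 1.8 km = 11.9°C/km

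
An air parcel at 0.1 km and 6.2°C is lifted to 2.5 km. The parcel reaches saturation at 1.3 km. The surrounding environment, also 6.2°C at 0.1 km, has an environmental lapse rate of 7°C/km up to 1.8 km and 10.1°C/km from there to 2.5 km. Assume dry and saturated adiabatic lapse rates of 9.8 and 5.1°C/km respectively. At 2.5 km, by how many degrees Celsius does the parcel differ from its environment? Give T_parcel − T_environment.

Parcel:
  100–1300 m, dry: Δz = 1.2 km ⇒ ΔT = -11.76°C; T = -5.56°C
  1300–2500 m, saturated: Δz = 1.2 km ⇒ ΔT = -6.12°C; T = -11.68°C
Environment:
  100–1800 m, environment, lower layer: Δz = 1.7 km ⇒ ΔT = -11.9°C; T = -5.7°C
  1800–2500 m, environment, upper layer: Δz = 0.7 km ⇒ ΔT = -7.07°C; T = -12.77°C
T_parcel − T_env = -11.68 − (-12.77) = +1.09°C

+1.09°C (parcel warmer than environment)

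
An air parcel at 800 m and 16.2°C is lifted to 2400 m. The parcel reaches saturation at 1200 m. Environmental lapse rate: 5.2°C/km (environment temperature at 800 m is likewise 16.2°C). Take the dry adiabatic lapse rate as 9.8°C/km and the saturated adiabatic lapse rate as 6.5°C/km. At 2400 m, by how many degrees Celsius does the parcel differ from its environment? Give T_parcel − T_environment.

-3.4°C (parcel cooler than environment)

Parcel:
  Dry to 1200 m: -9.8 × 0.4 km = -3.92°C, so T = 12.28°C.
  Saturated to 2400 m: -6.5 × 1.2 km = -7.8°C, so T = 4.48°C.
Environment:
  Environment to 2400 m: -5.2 × 1.6 km = -8.32°C, so T = 7.88°C.
T_parcel − T_env = 4.48 − 7.88 = -3.4°C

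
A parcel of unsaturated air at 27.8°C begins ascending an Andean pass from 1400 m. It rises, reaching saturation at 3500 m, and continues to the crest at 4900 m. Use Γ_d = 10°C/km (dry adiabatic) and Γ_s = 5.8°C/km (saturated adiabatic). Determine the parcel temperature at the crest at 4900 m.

-1.32°C

From 1400 m to 3500 m (dry): cools by 10 × 2.1 = 21°C, giving 6.8°C.
From 3500 m to 4900 m (saturated): cools by 5.8 × 1.4 = 8.12°C, giving -1.32°C.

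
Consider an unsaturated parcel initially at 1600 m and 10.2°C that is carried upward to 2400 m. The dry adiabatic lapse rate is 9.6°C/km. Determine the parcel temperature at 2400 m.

2.52°C

Dry adiabatic to 2400 m: -9.6 × 0.8 km = -7.68°C, so T = 2.52°C.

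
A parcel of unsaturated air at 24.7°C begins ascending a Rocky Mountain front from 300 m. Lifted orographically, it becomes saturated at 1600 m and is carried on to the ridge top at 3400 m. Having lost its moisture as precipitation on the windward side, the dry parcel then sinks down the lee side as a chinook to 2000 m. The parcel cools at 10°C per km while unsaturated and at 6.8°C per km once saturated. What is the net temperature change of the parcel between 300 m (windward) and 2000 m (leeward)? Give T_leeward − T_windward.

300–1600 m, dry: Δz = 1.3 km ⇒ ΔT = -13°C; T = 11.7°C
1600–3400 m, saturated: Δz = 1.8 km ⇒ ΔT = -12.24°C; T = -0.54°C
3400–2000 m, dry descent: Δz = 1.4 km ⇒ ΔT = +14°C; T = 13.46°C
Net change vs windward start: 13.46 − 24.7 = -11.24°C

-11.24°C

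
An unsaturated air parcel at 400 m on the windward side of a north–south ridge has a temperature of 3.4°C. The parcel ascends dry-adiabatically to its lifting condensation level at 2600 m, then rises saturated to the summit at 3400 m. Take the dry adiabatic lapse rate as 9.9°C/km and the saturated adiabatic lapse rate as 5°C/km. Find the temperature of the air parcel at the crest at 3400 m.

From 400 m to 2600 m (dry): cools by 9.9 × 2.2 = 21.78°C, giving -18.38°C.
From 2600 m to 3400 m (saturated): cools by 5 × 0.8 = 4°C, giving -22.38°C.

-22.38°C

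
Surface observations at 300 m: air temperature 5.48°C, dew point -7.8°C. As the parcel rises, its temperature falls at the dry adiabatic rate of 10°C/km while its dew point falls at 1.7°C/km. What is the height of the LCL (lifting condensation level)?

1900 m

T and T_d converge at 10 − 1.7 = 8.3°C per km
Height above start = (5.48 − (-7.8)) / 8.3 = 1.6 km
LCL altitude = 300 m + 1600 m = 1900 m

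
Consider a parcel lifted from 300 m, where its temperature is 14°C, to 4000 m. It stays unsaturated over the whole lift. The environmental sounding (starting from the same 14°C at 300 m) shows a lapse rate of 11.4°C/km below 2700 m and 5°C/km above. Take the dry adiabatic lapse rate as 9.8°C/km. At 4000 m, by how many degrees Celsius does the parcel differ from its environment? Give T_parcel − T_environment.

Parcel:
  300–4000 m, dry: Δz = 3.7 km ⇒ ΔT = -36.26°C; T = -22.26°C
Environment:
  300–2700 m, environment, lower layer: Δz = 2.4 km ⇒ ΔT = -27.36°C; T = -13.36°C
  2700–4000 m, environment, upper layer: Δz = 1.3 km ⇒ ΔT = -6.5°C; T = -19.86°C
T_parcel − T_env = -22.26 − (-19.86) = -2.4°C

-2.4°C (parcel cooler than environment)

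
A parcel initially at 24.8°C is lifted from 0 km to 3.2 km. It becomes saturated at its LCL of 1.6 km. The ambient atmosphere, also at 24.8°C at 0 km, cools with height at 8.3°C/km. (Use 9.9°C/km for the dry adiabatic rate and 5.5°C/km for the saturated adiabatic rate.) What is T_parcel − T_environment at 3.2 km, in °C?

Parcel:
  Dry to 1600 m: -9.9 × 1.6 km = -15.84°C, so T = 8.96°C.
  Saturated to 3200 m: -5.5 × 1.6 km = -8.8°C, so T = 0.16°C.
Environment:
  Environment to 3200 m: -8.3 × 3.2 km = -26.56°C, so T = -1.76°C.
T_parcel − T_env = 0.16 − (-1.76) = +1.92°C

+1.92°C (parcel warmer than environment)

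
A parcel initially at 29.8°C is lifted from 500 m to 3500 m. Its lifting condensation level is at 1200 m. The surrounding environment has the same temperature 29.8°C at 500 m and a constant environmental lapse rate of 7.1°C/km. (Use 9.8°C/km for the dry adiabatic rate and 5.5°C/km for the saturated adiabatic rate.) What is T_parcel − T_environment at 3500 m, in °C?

+1.79°C (parcel warmer than environment)

Parcel:
  Dry to 1200 m: -9.8 × 0.7 km = -6.86°C, so T = 22.94°C.
  Saturated to 3500 m: -5.5 × 2.3 km = -12.65°C, so T = 10.29°C.
Environment:
  Environment to 3500 m: -7.1 × 3 km = -21.3°C, so T = 8.5°C.
T_parcel − T_env = 10.29 − 8.5 = +1.79°C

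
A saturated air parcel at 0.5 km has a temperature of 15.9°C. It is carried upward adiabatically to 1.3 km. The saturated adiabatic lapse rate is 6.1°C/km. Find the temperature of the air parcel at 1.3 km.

Saturated adiabatic to 1300 m: -6.1 × 0.8 km = -4.88°C, so T = 11.02°C.

11.02°C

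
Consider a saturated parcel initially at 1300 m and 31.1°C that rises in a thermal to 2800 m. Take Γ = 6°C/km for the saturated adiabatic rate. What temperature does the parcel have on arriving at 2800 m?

1300 → 2800 m (saturated adiabatic, 6°C/km): ΔT = -6 × 1.5 = -9°C → T = 22.1°C

22.1°C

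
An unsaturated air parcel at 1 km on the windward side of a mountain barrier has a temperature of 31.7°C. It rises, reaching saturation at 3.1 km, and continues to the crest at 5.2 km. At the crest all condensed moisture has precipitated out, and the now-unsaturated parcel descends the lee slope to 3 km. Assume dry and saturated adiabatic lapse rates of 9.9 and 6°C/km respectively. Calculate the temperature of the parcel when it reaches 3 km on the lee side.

Dry to 3100 m: -9.9 × 2.1 km = -20.79°C, so T = 10.91°C.
Saturated to 5200 m: -6 × 2.1 km = -12.6°C, so T = -1.69°C.
Dry descent to 3000 m: +9.9 × 2.2 km = +21.78°C, so T = 20.09°C.

20.09°C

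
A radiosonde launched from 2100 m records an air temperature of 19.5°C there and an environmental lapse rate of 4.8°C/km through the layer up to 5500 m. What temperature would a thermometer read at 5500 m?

2100–5500 m, environmental: Δz = 3.4 km ⇒ ΔT = -16.32°C; T = 3.18°C

3.18°C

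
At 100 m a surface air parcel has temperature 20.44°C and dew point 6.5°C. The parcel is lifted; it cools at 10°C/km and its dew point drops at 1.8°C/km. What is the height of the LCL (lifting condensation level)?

1800 m

T and T_d converge at 10 − 1.8 = 8.2°C per km
Height above start = (20.44 − 6.5) / 8.2 = 1.7 km
LCL altitude = 100 m + 1700 m = 1800 m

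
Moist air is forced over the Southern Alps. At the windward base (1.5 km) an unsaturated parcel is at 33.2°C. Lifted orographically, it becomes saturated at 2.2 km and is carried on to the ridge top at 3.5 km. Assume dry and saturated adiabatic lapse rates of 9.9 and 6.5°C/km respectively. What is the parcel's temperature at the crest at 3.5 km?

1500–2200 m, dry: Δz = 0.7 km ⇒ ΔT = -6.93°C; T = 26.27°C
2200–3500 m, saturated: Δz = 1.3 km ⇒ ΔT = -8.45°C; T = 17.82°C

17.82°C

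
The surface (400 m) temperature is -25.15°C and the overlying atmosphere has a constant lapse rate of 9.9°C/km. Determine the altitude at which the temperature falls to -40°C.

Height above start = (-25.15 − (-40)) / 9.9 = 1.5 km
Altitude = 400 m + 1500 m = 1900 m

1900 m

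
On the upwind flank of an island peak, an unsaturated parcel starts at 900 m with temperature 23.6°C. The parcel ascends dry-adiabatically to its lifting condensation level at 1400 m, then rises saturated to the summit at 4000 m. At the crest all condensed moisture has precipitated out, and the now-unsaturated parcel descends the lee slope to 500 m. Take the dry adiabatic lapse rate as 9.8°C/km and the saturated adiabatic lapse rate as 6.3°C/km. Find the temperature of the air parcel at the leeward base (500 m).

From 900 m to 1400 m (dry): cools by 9.8 × 0.5 = 4.9°C, giving 18.7°C.
From 1400 m to 4000 m (saturated): cools by 6.3 × 2.6 = 16.38°C, giving 2.32°C.
From 4000 m to 500 m (dry descent): warms by 9.8 × 3.5 = 34.3°C, giving 36.62°C.

36.62°C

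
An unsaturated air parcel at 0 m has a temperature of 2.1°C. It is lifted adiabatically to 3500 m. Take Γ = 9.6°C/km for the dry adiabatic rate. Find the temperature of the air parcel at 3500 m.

-31.5°C

0–3500 m, dry adiabatic: Δz = 3.5 km ⇒ ΔT = -33.6°C; T = -31.5°C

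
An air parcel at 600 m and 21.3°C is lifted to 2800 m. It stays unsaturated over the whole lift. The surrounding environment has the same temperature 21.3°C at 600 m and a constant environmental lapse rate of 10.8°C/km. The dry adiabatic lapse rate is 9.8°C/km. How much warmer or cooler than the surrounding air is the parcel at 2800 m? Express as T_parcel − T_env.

+2.2°C (parcel warmer than environment)

Parcel:
  Dry to 2800 m: -9.8 × 2.2 km = -21.56°C, so T = -0.26°C.
Environment:
  Environment to 2800 m: -10.8 × 2.2 km = -23.76°C, so T = -2.46°C.
T_parcel − T_env = -0.26 − (-2.46) = +2.2°C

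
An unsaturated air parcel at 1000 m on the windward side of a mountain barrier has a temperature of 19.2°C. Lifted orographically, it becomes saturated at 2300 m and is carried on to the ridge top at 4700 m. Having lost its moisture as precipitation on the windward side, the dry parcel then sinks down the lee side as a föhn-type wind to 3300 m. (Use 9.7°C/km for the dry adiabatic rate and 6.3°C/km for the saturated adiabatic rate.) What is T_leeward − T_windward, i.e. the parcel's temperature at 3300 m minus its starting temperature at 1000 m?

1000–2300 m, dry: Δz = 1.3 km ⇒ ΔT = -12.61°C; T = 6.59°C
2300–4700 m, saturated: Δz = 2.4 km ⇒ ΔT = -15.12°C; T = -8.53°C
4700–3300 m, dry descent: Δz = 1.4 km ⇒ ΔT = +13.58°C; T = 5.05°C
Net change vs windward start: 5.05 − 19.2 = -14.15°C

-14.15°C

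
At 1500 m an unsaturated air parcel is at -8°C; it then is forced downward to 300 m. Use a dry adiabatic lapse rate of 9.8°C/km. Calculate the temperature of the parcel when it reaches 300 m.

3.76°C

From 1500 m to 300 m (dry adiabatic): warms by 9.8 × 1.2 = 11.76°C, giving 3.76°C.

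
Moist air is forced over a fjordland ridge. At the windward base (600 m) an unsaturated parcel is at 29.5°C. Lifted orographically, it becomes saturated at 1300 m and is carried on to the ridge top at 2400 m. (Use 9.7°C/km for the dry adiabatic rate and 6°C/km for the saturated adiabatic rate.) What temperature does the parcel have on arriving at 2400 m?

16.11°C

600–1300 m, dry: Δz = 0.7 km ⇒ ΔT = -6.79°C; T = 22.71°C
1300–2400 m, saturated: Δz = 1.1 km ⇒ ΔT = -6.6°C; T = 16.11°C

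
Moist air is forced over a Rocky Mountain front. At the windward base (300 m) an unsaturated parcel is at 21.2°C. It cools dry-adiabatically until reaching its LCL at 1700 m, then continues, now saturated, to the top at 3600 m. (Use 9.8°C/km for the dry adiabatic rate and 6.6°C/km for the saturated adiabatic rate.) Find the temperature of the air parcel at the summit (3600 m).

-5.06°C

From 300 m to 1700 m (dry): cools by 9.8 × 1.4 = 13.72°C, giving 7.48°C.
From 1700 m to 3600 m (saturated): cools by 6.6 × 1.9 = 12.54°C, giving -5.06°C.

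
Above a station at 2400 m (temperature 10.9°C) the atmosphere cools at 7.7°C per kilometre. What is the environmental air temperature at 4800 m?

2400–4800 m, environmental: Δz = 2.4 km ⇒ ΔT = -18.48°C; T = -7.58°C

-7.58°C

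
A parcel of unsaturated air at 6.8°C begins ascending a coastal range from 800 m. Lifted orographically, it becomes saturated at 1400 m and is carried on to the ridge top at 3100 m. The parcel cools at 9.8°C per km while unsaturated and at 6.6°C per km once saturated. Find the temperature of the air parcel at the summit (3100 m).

-10.3°C

800–1400 m, dry: Δz = 0.6 km ⇒ ΔT = -5.88°C; T = 0.92°C
1400–3100 m, saturated: Δz = 1.7 km ⇒ ΔT = -11.22°C; T = -10.3°C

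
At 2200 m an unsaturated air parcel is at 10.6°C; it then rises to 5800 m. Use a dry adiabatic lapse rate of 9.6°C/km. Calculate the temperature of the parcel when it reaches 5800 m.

-23.96°C

2200 → 5800 m (dry adiabatic, 9.6°C/km): ΔT = -9.6 × 3.6 = -34.56°C → T = -23.96°C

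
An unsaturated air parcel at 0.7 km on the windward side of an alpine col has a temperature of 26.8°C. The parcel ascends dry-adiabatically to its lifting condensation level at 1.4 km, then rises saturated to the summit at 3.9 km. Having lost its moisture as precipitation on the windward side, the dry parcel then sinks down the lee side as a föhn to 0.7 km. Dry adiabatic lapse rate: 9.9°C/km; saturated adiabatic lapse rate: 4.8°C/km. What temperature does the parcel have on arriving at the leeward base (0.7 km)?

39.55°C

700–1400 m, dry: Δz = 0.7 km ⇒ ΔT = -6.93°C; T = 19.87°C
1400–3900 m, saturated: Δz = 2.5 km ⇒ ΔT = -12°C; T = 7.87°C
3900–700 m, dry descent: Δz = 3.2 km ⇒ ΔT = +31.68°C; T = 39.55°C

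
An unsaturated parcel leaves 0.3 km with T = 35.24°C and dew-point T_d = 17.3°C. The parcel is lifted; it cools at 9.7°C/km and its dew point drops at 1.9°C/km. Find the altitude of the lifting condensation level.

2.6 km

T and T_d converge at 9.7 − 1.9 = 7.8°C per km
Height above start = (35.24 − 17.3) / 7.8 = 2.3 km
LCL altitude = 300 m + 2300 m = 2600 m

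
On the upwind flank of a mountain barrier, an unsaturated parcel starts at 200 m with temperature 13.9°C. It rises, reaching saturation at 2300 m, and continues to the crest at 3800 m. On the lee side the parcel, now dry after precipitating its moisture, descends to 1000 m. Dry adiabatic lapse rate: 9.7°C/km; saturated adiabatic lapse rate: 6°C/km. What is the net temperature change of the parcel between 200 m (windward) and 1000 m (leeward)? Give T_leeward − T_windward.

200 → 2300 m (dry, 9.7°C/km): ΔT = -9.7 × 2.1 = -20.37°C → T = -6.47°C
2300 → 3800 m (saturated, 6°C/km): ΔT = -6 × 1.5 = -9°C → T = -15.47°C
3800 → 1000 m (dry descent, 9.7°C/km): ΔT = +9.7 × 2.8 = +27.16°C → T = 11.69°C
Net change vs windward start: 11.69 − 13.9 = -2.21°C

-2.21°C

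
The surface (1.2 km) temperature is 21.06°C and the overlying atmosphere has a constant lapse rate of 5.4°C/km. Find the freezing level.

5.1 km

Height above start = (21.06 − 0) / 5.4 = 3.9 km
Altitude = 1200 m + 3900 m = 5100 m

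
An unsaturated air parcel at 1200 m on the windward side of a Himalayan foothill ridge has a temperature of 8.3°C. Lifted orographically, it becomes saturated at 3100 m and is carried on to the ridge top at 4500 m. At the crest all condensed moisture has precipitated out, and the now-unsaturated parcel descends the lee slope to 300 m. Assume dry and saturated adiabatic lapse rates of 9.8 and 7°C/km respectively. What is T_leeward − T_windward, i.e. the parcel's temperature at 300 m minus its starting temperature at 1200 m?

+12.74°C

Dry to 3100 m: -9.8 × 1.9 km = -18.62°C, so T = -10.32°C.
Saturated to 4500 m: -7 × 1.4 km = -9.8°C, so T = -20.12°C.
Dry descent to 300 m: +9.8 × 4.2 km = +41.16°C, so T = 21.04°C.
Net change vs windward start: 21.04 − 8.3 = +12.74°C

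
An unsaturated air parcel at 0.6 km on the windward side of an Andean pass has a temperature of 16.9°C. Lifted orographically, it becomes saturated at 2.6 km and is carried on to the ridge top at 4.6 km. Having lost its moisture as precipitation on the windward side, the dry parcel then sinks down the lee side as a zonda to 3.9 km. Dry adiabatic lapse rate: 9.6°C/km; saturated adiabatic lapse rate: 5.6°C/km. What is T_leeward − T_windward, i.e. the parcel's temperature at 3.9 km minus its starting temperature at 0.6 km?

From 600 m to 2600 m (dry): cools by 9.6 × 2 = 19.2°C, giving -2.3°C.
From 2600 m to 4600 m (saturated): cools by 5.6 × 2 = 11.2°C, giving -13.5°C.
From 4600 m to 3900 m (dry descent): warms by 9.6 × 0.7 = 6.72°C, giving -6.78°C.
Net change vs windward start: -6.78 − 16.9 = -23.68°C

-23.68°C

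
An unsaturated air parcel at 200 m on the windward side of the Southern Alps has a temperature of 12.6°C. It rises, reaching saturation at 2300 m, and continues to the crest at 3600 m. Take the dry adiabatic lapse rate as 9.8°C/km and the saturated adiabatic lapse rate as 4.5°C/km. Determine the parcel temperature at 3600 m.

-13.83°C

From 200 m to 2300 m (dry): cools by 9.8 × 2.1 = 20.58°C, giving -7.98°C.
From 2300 m to 3600 m (saturated): cools by 4.5 × 1.3 = 5.85°C, giving -13.83°C.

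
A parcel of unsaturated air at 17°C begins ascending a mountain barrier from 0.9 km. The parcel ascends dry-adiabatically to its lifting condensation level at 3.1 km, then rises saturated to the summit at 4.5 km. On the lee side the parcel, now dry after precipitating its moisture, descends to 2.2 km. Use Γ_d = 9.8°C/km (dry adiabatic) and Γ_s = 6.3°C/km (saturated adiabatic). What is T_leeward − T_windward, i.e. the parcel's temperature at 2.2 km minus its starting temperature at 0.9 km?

-7.84°C

900 → 3100 m (dry, 9.8°C/km): ΔT = -9.8 × 2.2 = -21.56°C → T = -4.56°C
3100 → 4500 m (saturated, 6.3°C/km): ΔT = -6.3 × 1.4 = -8.82°C → T = -13.38°C
4500 → 2200 m (dry descent, 9.8°C/km): ΔT = +9.8 × 2.3 = +22.54°C → T = 9.16°C
Net change vs windward start: 9.16 − 17 = -7.84°C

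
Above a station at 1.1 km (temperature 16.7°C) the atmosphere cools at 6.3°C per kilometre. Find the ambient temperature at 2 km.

1100–2000 m, environmental: Δz = 0.9 km ⇒ ΔT = -5.67°C; T = 11.03°C

11.03°C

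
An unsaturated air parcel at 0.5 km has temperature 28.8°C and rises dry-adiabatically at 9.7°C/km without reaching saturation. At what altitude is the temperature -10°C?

Height above start = (28.8 − (-10)) / 9.7 = 4 km
Altitude = 500 m + 4000 m = 4500 m

4.5 km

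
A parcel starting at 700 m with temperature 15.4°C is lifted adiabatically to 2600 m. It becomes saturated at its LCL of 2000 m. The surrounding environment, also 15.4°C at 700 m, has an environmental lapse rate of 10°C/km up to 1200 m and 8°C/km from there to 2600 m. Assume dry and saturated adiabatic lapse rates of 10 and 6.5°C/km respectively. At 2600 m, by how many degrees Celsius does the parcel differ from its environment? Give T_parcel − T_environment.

-0.7°C (parcel cooler than environment)

Parcel:
  700 → 2000 m (dry, 10°C/km): ΔT = -10 × 1.3 = -13°C → T = 2.4°C
  2000 → 2600 m (saturated, 6.5°C/km): ΔT = -6.5 × 0.6 = -3.9°C → T = -1.5°C
Environment:
  700 → 1200 m (environment, lower layer, 10°C/km): ΔT = -10 × 0.5 = -5°C → T = 10.4°C
  1200 → 2600 m (environment, upper layer, 8°C/km): ΔT = -8 × 1.4 = -11.2°C → T = -0.8°C
T_parcel − T_env = -1.5 − (-0.8) = -0.7°C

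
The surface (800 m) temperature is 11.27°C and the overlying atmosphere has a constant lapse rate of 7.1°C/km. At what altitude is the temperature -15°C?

Height above start = (11.27 − (-15)) / 7.1 = 3.7 km
Altitude = 800 m + 3700 m = 4500 m

4500 m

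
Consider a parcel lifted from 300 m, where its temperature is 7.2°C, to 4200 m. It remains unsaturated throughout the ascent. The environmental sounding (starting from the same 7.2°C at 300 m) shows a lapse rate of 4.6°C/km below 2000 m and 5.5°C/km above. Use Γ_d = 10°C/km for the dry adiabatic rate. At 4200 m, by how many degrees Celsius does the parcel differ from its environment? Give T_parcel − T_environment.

-19.08°C (parcel cooler than environment)

Parcel:
  300–4200 m, dry: Δz = 3.9 km ⇒ ΔT = -39°C; T = -31.8°C
Environment:
  300–2000 m, environment, lower layer: Δz = 1.7 km ⇒ ΔT = -7.82°C; T = -0.62°C
  2000–4200 m, environment, upper layer: Δz = 2.2 km ⇒ ΔT = -12.1°C; T = -12.72°C
T_parcel − T_env = -31.8 − (-12.72) = -19.08°C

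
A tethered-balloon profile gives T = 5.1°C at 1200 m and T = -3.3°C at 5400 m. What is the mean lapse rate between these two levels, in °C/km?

Γ = −ΔT/Δz = (5.1 − (-3.3)) / (5400 − 1200) m
  = 8.4°C / 4.2 km = 2°C/km

2°C/km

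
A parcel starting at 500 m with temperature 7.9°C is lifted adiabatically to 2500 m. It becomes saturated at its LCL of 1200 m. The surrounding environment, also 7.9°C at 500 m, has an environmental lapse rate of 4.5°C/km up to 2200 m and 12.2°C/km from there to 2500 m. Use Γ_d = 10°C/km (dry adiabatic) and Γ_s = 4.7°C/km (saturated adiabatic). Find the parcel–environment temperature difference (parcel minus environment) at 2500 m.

-1.8°C (parcel cooler than environment)

Parcel:
  Dry to 1200 m: -10 × 0.7 km = -7°C, so T = 0.9°C.
  Saturated to 2500 m: -4.7 × 1.3 km = -6.11°C, so T = -5.21°C.
Environment:
  Environment, lower layer to 2200 m: -4.5 × 1.7 km = -7.65°C, so T = 0.25°C.
  Environment, upper layer to 2500 m: -12.2 × 0.3 km = -3.66°C, so T = -3.41°C.
T_parcel − T_env = -5.21 − (-3.41) = -1.8°C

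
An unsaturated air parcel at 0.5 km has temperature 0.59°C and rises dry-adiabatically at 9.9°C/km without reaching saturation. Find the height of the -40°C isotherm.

Height above start = (0.59 − (-40)) / 9.9 = 4.1 km
Altitude = 500 m + 4100 m = 4600 m

4.6 km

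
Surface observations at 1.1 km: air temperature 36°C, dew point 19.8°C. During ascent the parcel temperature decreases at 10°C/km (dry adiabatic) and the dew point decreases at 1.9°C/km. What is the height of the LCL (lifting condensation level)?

3.1 km

T and T_d converge at 10 − 1.9 = 8.1°C per km
Height above start = (36 − 19.8) / 8.1 = 2 km
LCL altitude = 1100 m + 2000 m = 3100 m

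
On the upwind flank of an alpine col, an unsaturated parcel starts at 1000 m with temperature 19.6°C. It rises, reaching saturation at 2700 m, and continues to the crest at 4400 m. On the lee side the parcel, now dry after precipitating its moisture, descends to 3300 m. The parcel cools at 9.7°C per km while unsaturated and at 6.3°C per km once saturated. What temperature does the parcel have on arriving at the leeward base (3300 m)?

3.07°C

1000 → 2700 m (dry, 9.7°C/km): ΔT = -9.7 × 1.7 = -16.49°C → T = 3.11°C
2700 → 4400 m (saturated, 6.3°C/km): ΔT = -6.3 × 1.7 = -10.71°C → T = -7.6°C
4400 → 3300 m (dry descent, 9.7°C/km): ΔT = +9.7 × 1.1 = +10.67°C → T = 3.07°C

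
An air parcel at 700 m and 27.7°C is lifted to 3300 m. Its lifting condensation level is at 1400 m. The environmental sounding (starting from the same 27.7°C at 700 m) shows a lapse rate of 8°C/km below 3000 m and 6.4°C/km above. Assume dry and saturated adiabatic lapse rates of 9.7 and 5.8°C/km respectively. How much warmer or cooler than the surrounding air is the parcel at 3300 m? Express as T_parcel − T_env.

Parcel:
  From 700 m to 1400 m (dry): cools by 9.7 × 0.7 = 6.79°C, giving 20.91°C.
  From 1400 m to 3300 m (saturated): cools by 5.8 × 1.9 = 11.02°C, giving 9.89°C.
Environment:
  From 700 m to 3000 m (environment, lower layer): cools by 8 × 2.3 = 18.4°C, giving 9.3°C.
  From 3000 m to 3300 m (environment, upper layer): cools by 6.4 × 0.3 = 1.92°C, giving 7.38°C.
T_parcel − T_env = 9.89 − 7.38 = +2.51°C

+2.51°C (parcel warmer than environment)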